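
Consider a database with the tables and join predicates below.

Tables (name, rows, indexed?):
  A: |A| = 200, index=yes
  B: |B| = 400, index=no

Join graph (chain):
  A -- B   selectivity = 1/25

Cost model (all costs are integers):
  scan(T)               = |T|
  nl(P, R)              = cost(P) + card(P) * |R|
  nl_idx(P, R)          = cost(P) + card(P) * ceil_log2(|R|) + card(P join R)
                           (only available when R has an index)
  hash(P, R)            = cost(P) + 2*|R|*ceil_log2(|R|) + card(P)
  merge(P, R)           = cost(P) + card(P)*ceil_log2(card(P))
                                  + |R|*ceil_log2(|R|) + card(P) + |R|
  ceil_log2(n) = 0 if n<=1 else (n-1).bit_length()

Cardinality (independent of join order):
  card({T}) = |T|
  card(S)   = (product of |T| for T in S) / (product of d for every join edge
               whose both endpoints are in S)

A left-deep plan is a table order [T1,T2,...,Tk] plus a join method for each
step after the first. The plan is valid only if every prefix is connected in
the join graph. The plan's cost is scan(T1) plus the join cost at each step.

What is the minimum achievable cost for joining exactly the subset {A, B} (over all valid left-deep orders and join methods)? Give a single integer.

4000

Selinger DP over subsets of {A,B}:
  {A}: scan cost=200, card=200
  {B}: scan cost=400, card=400
  {AB}: card=3200; try (A,hash)→4000, (B,merge)→6000, (A,merge)→6200, (A,nl_idx)→6800, (B,hash)→7600, (B,nl)→80200 …(+1); best=4000 via (A,hash)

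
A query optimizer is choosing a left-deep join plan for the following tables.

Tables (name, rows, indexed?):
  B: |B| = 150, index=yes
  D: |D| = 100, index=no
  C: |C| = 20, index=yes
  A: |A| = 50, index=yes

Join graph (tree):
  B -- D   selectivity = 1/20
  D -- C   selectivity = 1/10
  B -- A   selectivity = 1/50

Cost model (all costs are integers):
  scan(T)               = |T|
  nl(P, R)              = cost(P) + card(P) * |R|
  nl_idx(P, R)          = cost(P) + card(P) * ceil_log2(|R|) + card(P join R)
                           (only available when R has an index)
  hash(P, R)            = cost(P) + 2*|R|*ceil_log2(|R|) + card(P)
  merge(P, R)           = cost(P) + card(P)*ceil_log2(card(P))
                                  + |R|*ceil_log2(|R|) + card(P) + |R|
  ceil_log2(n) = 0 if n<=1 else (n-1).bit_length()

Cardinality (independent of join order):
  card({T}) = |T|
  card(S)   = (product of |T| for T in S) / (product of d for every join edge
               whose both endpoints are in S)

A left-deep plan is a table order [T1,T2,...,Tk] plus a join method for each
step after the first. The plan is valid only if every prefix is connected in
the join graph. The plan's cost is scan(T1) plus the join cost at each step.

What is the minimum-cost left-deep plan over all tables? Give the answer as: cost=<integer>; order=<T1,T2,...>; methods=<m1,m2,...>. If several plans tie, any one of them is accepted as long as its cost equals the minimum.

Selinger DP (subsets sized 1..n):
  {B}: scan cost=150, card=150
  {D}: scan cost=100, card=100
  {C}: scan cost=20, card=20
  {A}: scan cost=50, card=50
  {BD}: card=750; try (B,nl_idx)→1650, (D,hash)→1700, (B,merge)→2250, (D,merge)→2300, (B,hash)→2600, (B,nl)→15100 …(+1); best=1650 via (B,nl_idx)
  {AB}: card=150; try (B,nl_idx)→600, (A,hash)→900, (A,nl_idx)→1200, (B,merge)→1750, (A,merge)→1850, (B,hash)→2500 …(+2); best=600 via (B,nl_idx)
  {CD}: card=200; try (C,hash)→400, (C,nl_idx)→800, (D,merge)→940, (C,merge)→1020, (D,hash)→1440, (D,nl)→2020 …(+1); best=400 via (C,hash)
  {BCD}: card=1500; try (C,hash)→2600, (B,hash)→3000, (B,nl_idx)→3500, (B,merge)→3550, (C,nl_idx)→6900, (C,merge)→10020 …(+2); best=2600 via (C,hash)
  {ABD}: card=750; try (D,hash)→2150, (D,merge)→2750, (A,hash)→3000, (A,nl_idx)→6900, (A,merge)→10250, (D,nl)→15600 …(+1); best=2150 via (D,hash)
  {ABCD}: card=1500; try (C,hash)→3100, (A,hash)→4700, (C,nl_idx)→7400, (C,merge)→10520, (A,nl_idx)→13100, (C,nl)→17150 …(+2); best=3100 via (C,hash)

cost=3100; order=A,B,D,C; methods=nl_idx,hash,hash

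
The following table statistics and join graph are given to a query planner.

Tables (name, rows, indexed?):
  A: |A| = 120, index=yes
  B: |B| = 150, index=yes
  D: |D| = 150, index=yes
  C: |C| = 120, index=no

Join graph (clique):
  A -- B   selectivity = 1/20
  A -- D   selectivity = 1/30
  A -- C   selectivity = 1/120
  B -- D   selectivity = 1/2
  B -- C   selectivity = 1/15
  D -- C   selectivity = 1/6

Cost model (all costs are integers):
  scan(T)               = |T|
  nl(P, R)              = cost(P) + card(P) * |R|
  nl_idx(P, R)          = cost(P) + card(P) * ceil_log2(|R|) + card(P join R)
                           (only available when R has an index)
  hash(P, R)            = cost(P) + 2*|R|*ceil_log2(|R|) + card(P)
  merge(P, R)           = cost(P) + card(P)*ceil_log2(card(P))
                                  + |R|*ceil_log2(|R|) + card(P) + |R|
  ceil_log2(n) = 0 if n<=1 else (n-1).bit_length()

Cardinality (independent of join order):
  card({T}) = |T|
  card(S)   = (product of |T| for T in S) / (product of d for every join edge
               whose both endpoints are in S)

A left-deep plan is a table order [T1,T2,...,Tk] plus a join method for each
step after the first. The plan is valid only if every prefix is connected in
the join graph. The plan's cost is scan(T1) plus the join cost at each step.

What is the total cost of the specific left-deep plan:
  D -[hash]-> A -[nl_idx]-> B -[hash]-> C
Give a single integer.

step 1: scan D: cost=150, card=150
step 2: join A via hash
    card(P join A) = 150*120/(30) = 600
    cost = 150 + 2*120*7 + 150 = 1980
step 3: join B via nl_idx
    card(P join B) = 600*150/(20*2) = 2250
    cost = 1980 + 600*8 + 2250 = 9030
step 4: join C via hash
    card(P join C) = 2250*120/(120*15*6) = 25
    cost = 9030 + 2*120*7 + 2250 = 12960

12960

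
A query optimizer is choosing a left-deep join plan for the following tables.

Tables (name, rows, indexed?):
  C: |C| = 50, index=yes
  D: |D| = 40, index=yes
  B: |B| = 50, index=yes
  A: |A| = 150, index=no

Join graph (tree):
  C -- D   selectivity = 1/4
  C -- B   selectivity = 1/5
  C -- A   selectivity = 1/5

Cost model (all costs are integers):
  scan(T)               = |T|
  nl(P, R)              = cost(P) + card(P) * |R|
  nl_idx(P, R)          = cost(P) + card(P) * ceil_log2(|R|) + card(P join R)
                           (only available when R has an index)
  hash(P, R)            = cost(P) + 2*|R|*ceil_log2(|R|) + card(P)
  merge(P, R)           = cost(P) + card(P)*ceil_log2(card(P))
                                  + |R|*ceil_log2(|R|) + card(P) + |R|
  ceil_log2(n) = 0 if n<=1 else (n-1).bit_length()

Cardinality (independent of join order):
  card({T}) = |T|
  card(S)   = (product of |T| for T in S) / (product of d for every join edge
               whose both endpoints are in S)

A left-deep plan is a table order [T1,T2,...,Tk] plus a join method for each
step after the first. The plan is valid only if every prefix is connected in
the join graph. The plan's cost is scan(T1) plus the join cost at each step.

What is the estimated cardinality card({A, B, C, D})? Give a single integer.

Tables in S: A(150), B(50), C(50), D(40)
Edges inside S: C-D(d=4), C-B(d=5), C-A(d=5)
numerator = 150 * 50 * 50 * 40 = 15000000
denominator = 4 * 5 * 5 = 100
card(S) = 15000000 / 100 = 150000

150000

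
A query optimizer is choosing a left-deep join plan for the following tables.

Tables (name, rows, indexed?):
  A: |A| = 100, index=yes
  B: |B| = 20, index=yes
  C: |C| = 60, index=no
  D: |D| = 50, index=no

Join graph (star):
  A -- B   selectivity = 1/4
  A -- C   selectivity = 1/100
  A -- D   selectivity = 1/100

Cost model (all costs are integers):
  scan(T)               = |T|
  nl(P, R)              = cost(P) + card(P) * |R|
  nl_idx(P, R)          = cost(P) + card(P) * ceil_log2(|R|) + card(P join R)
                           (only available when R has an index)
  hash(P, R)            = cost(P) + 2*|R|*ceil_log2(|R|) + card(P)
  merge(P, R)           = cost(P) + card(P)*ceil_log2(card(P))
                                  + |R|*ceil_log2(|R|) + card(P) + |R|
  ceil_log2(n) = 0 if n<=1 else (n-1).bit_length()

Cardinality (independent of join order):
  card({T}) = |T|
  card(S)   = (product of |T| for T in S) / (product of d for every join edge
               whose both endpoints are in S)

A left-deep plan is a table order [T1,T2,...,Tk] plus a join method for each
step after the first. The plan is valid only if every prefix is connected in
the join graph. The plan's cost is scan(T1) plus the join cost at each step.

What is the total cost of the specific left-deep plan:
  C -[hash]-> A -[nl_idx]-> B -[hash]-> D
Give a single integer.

3020

step 1: scan C: cost=60, card=60
step 2: join A via hash
    card(P join A) = 60*100/(100) = 60
    cost = 60 + 2*100*7 + 60 = 1520
step 3: join B via nl_idx
    card(P join B) = 60*20/(4) = 300
    cost = 1520 + 60*5 + 300 = 2120
step 4: join D via hash
    card(P join D) = 300*50/(100) = 150
    cost = 2120 + 2*50*6 + 300 = 3020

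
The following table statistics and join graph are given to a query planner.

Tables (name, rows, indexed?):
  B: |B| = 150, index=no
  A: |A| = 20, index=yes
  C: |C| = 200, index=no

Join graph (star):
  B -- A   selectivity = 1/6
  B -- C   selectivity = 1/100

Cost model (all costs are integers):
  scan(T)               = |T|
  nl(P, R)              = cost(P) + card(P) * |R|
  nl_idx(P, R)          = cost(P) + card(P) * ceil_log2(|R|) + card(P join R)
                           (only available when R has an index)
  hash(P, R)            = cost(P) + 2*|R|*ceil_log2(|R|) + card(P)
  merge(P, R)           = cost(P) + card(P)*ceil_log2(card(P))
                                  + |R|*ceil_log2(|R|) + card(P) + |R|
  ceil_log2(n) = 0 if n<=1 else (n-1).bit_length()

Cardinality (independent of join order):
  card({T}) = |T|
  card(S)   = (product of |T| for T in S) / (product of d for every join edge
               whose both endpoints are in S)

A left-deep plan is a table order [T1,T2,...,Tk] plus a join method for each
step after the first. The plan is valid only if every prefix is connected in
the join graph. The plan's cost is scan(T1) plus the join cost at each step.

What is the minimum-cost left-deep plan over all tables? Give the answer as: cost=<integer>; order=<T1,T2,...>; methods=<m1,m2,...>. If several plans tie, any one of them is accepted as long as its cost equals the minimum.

Selinger DP (subsets sized 1..n):
  {B}: scan cost=150, card=150
  {A}: scan cost=20, card=20
  {C}: scan cost=200, card=200
  {AB}: card=500; try (A,hash)→500, (A,nl_idx)→1400, (B,merge)→1490, (A,merge)→1620, (B,hash)→2440, (B,nl)→3020 …(+1); best=500 via (A,hash)
  {BC}: card=300; try (B,hash)→2800, (C,merge)→3300, (B,merge)→3350, (C,hash)→3500, (C,nl)→30150, (B,nl)→30200; best=2800 via (B,hash)
  {ABC}: card=1000; try (A,hash)→3300, (C,hash)→4200, (A,nl_idx)→5300, (A,merge)→5920, (C,merge)→7300, (A,nl)→8800 …(+1); best=3300 via (A,hash)

cost=3300; order=C,B,A; methods=hash,hash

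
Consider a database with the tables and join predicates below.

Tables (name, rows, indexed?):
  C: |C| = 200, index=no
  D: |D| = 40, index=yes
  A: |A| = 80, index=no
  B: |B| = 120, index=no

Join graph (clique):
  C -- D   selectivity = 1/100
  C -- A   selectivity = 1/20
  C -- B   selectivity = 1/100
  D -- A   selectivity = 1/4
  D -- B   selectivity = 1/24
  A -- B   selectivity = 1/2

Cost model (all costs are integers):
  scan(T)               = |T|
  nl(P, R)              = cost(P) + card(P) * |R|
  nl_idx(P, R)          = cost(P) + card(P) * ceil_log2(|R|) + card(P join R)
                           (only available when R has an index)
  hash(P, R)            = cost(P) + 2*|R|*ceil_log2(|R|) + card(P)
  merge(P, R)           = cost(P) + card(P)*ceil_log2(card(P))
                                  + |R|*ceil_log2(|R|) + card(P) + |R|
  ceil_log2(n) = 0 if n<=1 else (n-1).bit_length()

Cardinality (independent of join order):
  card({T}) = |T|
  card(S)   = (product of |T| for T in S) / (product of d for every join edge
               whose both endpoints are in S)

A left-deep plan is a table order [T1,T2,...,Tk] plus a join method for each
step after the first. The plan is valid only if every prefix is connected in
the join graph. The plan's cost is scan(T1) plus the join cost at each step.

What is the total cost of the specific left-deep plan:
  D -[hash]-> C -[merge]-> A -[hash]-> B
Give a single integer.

step 1: scan D: cost=40, card=40
step 2: join C via hash
    card(P join C) = 40*200/(100) = 80
    cost = 40 + 2*200*8 + 40 = 3280
step 3: join A via merge
    card(P join A) = 80*80/(20*4) = 80
    cost = 3280 + 80*7 + 80*7 + 80 + 80 = 4560
step 4: join B via hash
    card(P join B) = 80*120/(100*24*2) = 2
    cost = 4560 + 2*120*7 + 80 = 6320

6320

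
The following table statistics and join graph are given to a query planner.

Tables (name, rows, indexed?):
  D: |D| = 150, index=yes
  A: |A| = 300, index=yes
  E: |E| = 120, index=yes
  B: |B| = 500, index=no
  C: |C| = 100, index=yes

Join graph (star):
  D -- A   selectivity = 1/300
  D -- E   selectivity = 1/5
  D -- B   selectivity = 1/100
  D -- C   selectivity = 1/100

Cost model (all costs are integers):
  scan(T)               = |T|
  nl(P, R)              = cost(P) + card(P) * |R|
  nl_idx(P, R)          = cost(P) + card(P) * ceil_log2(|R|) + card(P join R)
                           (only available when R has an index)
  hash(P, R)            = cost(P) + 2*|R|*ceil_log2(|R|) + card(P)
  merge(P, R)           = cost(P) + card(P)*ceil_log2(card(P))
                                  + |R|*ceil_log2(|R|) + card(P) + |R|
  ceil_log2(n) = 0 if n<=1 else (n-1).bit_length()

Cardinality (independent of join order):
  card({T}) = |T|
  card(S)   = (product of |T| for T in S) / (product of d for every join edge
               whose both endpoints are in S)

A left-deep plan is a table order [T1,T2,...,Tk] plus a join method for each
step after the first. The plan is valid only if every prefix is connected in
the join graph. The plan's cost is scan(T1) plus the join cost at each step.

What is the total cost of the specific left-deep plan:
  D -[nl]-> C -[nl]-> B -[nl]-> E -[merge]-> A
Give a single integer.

471150

step 1: scan D: cost=150, card=150
step 2: join C via nl
    card(P join C) = 150*100/(100) = 150
    cost = 150 + 150*100 = 15150
step 3: join B via nl
    card(P join B) = 150*500/(100) = 750
    cost = 15150 + 150*500 = 90150
step 4: join E via nl
    card(P join E) = 750*120/(5) = 18000
    cost = 90150 + 750*120 = 180150
step 5: join A via merge
    card(P join A) = 18000*300/(300) = 18000
    cost = 180150 + 18000*15 + 300*9 + 18000 + 300 = 471150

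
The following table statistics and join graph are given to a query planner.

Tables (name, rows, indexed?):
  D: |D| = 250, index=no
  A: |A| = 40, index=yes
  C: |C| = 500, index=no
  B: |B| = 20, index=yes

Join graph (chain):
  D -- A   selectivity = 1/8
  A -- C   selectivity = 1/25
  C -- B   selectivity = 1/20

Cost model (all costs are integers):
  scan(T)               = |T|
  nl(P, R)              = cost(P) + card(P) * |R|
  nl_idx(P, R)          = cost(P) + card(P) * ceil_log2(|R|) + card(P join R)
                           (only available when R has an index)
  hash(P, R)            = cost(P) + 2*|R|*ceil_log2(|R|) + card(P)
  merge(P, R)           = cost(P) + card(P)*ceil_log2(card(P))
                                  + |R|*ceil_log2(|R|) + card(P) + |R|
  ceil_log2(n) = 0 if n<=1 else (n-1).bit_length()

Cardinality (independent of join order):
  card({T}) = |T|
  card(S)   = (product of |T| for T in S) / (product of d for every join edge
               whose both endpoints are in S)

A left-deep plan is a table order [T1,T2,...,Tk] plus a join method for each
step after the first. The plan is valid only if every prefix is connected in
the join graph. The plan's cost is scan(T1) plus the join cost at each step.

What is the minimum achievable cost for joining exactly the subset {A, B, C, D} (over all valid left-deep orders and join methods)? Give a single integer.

Selinger DP over subsets of {A,B,C,D}:
  {D}: scan cost=250, card=250
  {A}: scan cost=40, card=40
  {C}: scan cost=500, card=500
  {B}: scan cost=20, card=20
  {AD}: card=1250; try (A,hash)→980, (D,merge)→2570, (A,merge)→2780, (A,nl_idx)→3000, (D,hash)→4080, (D,nl)→10040 …(+1); best=980 via (A,hash)
  {AC}: card=800; try (A,hash)→1480, (A,nl_idx)→4300, (C,merge)→5320, (A,merge)→5780, (C,hash)→9080, (C,nl)→20040 …(+1); best=1480 via (A,hash)
  {BC}: card=500; try (B,hash)→1200, (B,nl_idx)→3500, (C,merge)→5140, (B,merge)→5620, (C,hash)→9040, (C,nl)→10020 …(+1); best=1200 via (B,hash)
  {ACD}: card=25000; try (D,hash)→6280, (C,hash)→11230, (D,merge)→12530, (C,merge)→20980, (D,nl)→201480, (C,nl)→625980; best=6280 via (D,hash)
  {ABC}: card=800; try (A,hash)→2180, (B,hash)→2480, (A,nl_idx)→5000, (B,nl_idx)→6280, (A,merge)→6480, (B,merge)→10400 …(+2); best=2180 via (A,hash)
  {ABCD}: card=25000; try (D,hash)→6980, (D,merge)→13230, (B,hash)→31480, (B,nl_idx)→156280, (D,nl)→202180, (B,merge)→406400 …(+1); best=6980 via (D,hash)

6980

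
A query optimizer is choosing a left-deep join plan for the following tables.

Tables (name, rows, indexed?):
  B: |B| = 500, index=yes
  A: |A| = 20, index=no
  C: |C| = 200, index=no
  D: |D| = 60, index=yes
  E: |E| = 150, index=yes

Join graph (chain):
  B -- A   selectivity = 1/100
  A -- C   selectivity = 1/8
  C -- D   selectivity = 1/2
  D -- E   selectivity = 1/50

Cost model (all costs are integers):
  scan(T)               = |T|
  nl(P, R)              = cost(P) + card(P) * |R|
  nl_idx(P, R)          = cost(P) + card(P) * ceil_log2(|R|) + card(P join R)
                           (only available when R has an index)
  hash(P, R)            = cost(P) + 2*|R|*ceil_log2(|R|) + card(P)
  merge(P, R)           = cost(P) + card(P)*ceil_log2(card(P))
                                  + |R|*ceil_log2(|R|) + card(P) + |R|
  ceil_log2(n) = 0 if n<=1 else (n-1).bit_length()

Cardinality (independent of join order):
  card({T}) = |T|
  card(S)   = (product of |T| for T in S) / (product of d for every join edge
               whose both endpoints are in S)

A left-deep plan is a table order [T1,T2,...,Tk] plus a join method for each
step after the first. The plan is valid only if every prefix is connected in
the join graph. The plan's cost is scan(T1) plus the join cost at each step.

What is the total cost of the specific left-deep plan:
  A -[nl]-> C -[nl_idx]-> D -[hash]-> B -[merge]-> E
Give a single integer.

step 1: scan A: cost=20, card=20
step 2: join C via nl
    card(P join C) = 20*200/(8) = 500
    cost = 20 + 20*200 = 4020
step 3: join D via nl_idx
    card(P join D) = 500*60/(2) = 15000
    cost = 4020 + 500*6 + 15000 = 22020
step 4: join B via hash
    card(P join B) = 15000*500/(100) = 75000
    cost = 22020 + 2*500*9 + 15000 = 46020
step 5: join E via merge
    card(P join E) = 75000*150/(50) = 225000
    cost = 46020 + 75000*17 + 150*8 + 75000 + 150 = 1397370

1397370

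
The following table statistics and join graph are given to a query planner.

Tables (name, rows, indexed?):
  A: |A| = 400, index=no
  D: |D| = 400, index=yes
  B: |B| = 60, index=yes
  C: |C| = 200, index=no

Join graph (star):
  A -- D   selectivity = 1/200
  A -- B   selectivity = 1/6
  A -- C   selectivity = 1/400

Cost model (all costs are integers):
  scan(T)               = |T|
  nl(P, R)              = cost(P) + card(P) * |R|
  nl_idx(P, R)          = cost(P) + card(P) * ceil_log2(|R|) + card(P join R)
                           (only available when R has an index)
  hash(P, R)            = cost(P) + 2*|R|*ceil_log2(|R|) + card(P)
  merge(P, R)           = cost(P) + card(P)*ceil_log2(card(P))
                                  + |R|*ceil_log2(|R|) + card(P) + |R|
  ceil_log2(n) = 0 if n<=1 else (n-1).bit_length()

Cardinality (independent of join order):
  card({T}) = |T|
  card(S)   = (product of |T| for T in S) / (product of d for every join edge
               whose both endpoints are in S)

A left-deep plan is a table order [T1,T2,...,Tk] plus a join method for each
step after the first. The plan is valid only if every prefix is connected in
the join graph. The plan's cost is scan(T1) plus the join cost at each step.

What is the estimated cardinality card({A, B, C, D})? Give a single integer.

4000

Tables in S: A(400), B(60), C(200), D(400)
Edges inside S: A-D(d=200), A-B(d=6), A-C(d=400)
numerator = 400 * 60 * 200 * 400 = 1920000000
denominator = 200 * 6 * 400 = 480000
card(S) = 1920000000 / 480000 = 4000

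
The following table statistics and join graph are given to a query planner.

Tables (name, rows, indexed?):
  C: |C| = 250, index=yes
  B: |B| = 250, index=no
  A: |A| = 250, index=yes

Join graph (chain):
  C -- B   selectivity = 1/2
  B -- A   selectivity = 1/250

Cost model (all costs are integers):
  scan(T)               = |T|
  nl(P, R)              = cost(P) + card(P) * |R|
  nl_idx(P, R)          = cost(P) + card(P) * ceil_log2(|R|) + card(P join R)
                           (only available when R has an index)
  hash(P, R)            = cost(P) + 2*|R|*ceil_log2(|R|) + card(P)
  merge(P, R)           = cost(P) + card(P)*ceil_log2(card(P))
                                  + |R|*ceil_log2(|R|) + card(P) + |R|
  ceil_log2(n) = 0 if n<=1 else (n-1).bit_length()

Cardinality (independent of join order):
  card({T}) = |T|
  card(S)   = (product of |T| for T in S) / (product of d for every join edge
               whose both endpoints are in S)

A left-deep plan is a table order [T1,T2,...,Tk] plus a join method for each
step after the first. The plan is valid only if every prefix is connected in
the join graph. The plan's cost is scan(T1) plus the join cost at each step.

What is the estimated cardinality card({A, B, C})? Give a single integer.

Tables in S: A(250), B(250), C(250)
Edges inside S: C-B(d=2), B-A(d=250)
numerator = 250 * 250 * 250 = 15625000
denominator = 2 * 250 = 500
card(S) = 15625000 / 500 = 31250

31250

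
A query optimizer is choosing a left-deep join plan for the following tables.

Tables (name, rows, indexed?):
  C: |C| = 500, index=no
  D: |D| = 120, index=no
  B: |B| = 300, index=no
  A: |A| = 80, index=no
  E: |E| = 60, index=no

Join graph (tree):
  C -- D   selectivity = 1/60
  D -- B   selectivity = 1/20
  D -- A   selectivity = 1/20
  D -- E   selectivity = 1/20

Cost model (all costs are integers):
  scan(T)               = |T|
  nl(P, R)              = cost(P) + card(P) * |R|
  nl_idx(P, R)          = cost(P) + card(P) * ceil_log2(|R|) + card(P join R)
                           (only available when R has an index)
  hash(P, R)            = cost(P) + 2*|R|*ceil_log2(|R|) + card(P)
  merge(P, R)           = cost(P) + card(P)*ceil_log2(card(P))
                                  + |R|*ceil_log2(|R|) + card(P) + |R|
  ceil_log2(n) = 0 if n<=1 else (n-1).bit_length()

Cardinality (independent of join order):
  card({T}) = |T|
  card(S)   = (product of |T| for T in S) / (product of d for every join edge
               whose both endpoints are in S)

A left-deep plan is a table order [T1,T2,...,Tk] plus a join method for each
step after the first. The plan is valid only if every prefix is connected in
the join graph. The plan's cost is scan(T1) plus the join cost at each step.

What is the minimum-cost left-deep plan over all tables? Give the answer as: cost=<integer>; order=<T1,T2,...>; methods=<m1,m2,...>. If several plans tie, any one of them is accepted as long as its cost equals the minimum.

cost=25920; order=C,D,E,A,B; methods=hash,hash,hash,hash

Selinger DP (subsets sized 1..n):
  {C}: scan cost=500, card=500
  {D}: scan cost=120, card=120
  {B}: scan cost=300, card=300
  {A}: scan cost=80, card=80
  {E}: scan cost=60, card=60
  {CD}: card=1000; try (D,hash)→2680, (C,merge)→6080, (D,merge)→6460, (C,hash)→9240, (C,nl)→60120, (D,nl)→60500; best=2680 via (D,hash)
  {BD}: card=1800; try (D,hash)→2280, (B,merge)→4080, (D,merge)→4260, (B,hash)→5640, (B,nl)→36120, (D,nl)→36300; best=2280 via (D,hash)
  {AD}: card=480; try (A,hash)→1360, (D,merge)→1680, (A,merge)→1720, (D,hash)→1840, (D,nl)→9680, (A,nl)→9720; best=1360 via (A,hash)
  {DE}: card=360; try (E,hash)→960, (D,merge)→1440, (E,merge)→1500, (D,hash)→1800, (D,nl)→7260, (E,nl)→7320; best=960 via (E,hash)
  {BCD}: card=15000; try (B,hash)→9080, (C,hash)→13080, (B,merge)→16680, (C,merge)→28880, (B,nl)→302680, (C,nl)→902280; best=9080 via (B,hash)
  {ACD}: card=4000; try (A,hash)→4800, (C,hash)→10840, (C,merge)→11160, (A,merge)→14320, (A,nl)→82680, (C,nl)→241360; best=4800 via (A,hash)
  {CDE}: card=3000; try (E,hash)→4400, (C,merge)→9560, (C,hash)→10320, (E,merge)→14100, (E,nl)→62680, (C,nl)→180960; best=4400 via (E,hash)
  {ABD}: card=7200; try (A,hash)→5200, (B,hash)→7240, (B,merge)→9160, (A,merge)→24520, (B,nl)→145360, (A,nl)→146280; best=5200 via (A,hash)
  {BDE}: card=5400; try (E,hash)→4800, (B,hash)→6720, (B,merge)→7560, (E,merge)→24300, (B,nl)→108960, (E,nl)→110280; best=4800 via (E,hash)
  {ADE}: card=1440; try (A,hash)→2440, (E,hash)→2560, (A,merge)→5200, (E,merge)→6580, (A,nl)→29760, (E,nl)→30160; best=2440 via (A,hash)
  {ABCD}: card=60000; try (B,hash)→14200, (C,hash)→21400, (A,hash)→25200, (B,merge)→59800, (C,merge)→111000, (A,merge)→234720 …(+3); best=14200 via (B,hash)
  {BCDE}: card=45000; try (B,hash)→12800, (C,hash)→19200, (E,hash)→24800, (B,merge)→46400, (C,merge)→85400, (E,merge)→234500 …(+3); best=12800 via (B,hash)
  {ACDE}: card=12000; try (A,hash)→8520, (E,hash)→9520, (C,hash)→12880, (C,merge)→24720, (A,merge)→44040, (E,merge)→57220 …(+3); best=8520 via (A,hash)
  {ABDE}: card=21600; try (B,hash)→9280, (A,hash)→11320, (E,hash)→13120, (B,merge)→22720, (A,merge)→81040, (E,merge)→106420 …(+3); best=9280 via (B,hash)
  {ABCDE}: card=180000; try (B,hash)→25920, (C,hash)→39880, (A,hash)→58920, (E,hash)→74920, (B,merge)→191520, (C,merge)→359880 …(+6); best=25920 via (B,hash)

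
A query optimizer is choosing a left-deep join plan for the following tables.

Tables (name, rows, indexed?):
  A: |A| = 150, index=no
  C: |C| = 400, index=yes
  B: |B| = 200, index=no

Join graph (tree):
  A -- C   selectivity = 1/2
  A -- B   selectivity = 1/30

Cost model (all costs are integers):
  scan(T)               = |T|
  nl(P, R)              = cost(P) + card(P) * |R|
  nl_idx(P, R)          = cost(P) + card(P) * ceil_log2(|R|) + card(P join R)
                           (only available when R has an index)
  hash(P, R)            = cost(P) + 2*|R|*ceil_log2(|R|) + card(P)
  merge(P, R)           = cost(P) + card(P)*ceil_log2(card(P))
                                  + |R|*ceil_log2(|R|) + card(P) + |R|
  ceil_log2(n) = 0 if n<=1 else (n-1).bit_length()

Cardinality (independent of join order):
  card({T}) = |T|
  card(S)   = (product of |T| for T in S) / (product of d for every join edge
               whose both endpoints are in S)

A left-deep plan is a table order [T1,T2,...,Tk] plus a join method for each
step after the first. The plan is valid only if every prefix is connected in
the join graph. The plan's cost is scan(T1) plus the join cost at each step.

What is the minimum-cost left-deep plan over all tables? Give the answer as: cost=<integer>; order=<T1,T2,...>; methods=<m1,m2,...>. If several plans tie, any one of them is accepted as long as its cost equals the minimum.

cost=11000; order=B,A,C; methods=hash,hash

Selinger DP (subsets sized 1..n):
  {A}: scan cost=150, card=150
  {C}: scan cost=400, card=400
  {B}: scan cost=200, card=200
  {AC}: card=30000; try (A,hash)→3200, (C,merge)→5500, (A,merge)→5750, (C,hash)→7500, (C,nl_idx)→31500, (C,nl)→60150 …(+1); best=3200 via (A,hash)
  {AB}: card=1000; try (A,hash)→2800, (B,merge)→3300, (A,merge)→3350, (B,hash)→3500, (B,nl)→30150, (A,nl)→30200; best=2800 via (A,hash)
  {ABC}: card=200000; try (C,hash)→11000, (C,merge)→17800, (B,hash)→36400, (C,nl_idx)→211800, (C,nl)→402800, (B,merge)→485000 …(+1); best=11000 via (C,hash)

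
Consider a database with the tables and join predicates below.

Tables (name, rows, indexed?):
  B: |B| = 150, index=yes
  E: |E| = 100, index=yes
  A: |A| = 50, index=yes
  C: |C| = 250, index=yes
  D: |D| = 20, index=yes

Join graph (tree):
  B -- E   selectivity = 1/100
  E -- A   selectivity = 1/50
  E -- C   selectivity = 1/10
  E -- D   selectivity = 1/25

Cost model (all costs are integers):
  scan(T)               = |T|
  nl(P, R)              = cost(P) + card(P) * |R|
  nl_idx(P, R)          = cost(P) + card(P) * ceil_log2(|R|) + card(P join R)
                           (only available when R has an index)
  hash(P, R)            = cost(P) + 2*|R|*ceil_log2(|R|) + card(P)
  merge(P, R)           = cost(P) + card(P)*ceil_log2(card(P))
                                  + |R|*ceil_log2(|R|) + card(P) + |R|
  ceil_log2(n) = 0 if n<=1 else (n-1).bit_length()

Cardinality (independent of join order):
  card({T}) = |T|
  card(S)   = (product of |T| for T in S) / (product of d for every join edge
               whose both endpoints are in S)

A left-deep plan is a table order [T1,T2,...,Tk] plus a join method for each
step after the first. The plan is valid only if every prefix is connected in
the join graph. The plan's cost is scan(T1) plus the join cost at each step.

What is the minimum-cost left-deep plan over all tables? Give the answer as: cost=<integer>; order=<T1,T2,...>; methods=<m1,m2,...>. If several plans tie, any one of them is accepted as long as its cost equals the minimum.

Selinger DP (subsets sized 1..n):
  {B}: scan cost=150, card=150
  {E}: scan cost=100, card=100
  {A}: scan cost=50, card=50
  {C}: scan cost=250, card=250
  {D}: scan cost=20, card=20
  {BE}: card=150; try (B,nl_idx)→1050, (E,nl_idx)→1350, (E,hash)→1700, (B,merge)→2250, (E,merge)→2300, (B,hash)→2600 …(+2); best=1050 via (B,nl_idx)
  {AE}: card=100; try (E,nl_idx)→500, (A,hash)→800, (A,nl_idx)→800, (E,merge)→1200, (A,merge)→1250, (E,hash)→1500 …(+2); best=500 via (E,nl_idx)
  {CE}: card=2500; try (E,hash)→1900, (C,merge)→3150, (E,merge)→3300, (C,nl_idx)→3400, (C,hash)→4200, (E,nl_idx)→4500 …(+2); best=1900 via (E,hash)
  {DE}: card=80; try (E,nl_idx)→240, (D,hash)→400, (D,nl_idx)→680, (E,merge)→940, (D,merge)→1020, (E,hash)→1440 …(+2); best=240 via (E,nl_idx)
  {ABE}: card=150; try (B,nl_idx)→1450, (A,hash)→1800, (A,nl_idx)→2100, (B,merge)→2650, (A,merge)→2750, (B,hash)→3000 …(+2); best=1450 via (B,nl_idx)
  {BCE}: card=3750; try (C,merge)→4650, (C,hash)→5200, (C,nl_idx)→6000, (B,hash)→6800, (B,nl_idx)→25650, (B,merge)→35750 …(+2); best=4650 via (C,merge)
  {BDE}: card=120; try (B,nl_idx)→1000, (D,hash)→1400, (D,nl_idx)→1920, (B,merge)→2230, (D,merge)→2520, (B,hash)→2720 …(+2); best=1000 via (B,nl_idx)
  {ACE}: card=2500; try (C,merge)→3550, (C,nl_idx)→3800, (C,hash)→4600, (A,hash)→5000, (A,nl_idx)→19400, (C,nl)→25500 …(+2); best=3550 via (C,merge)
  {ADE}: card=80; try (D,hash)→800, (A,nl_idx)→800, (A,hash)→920, (D,nl_idx)→1080, (A,merge)→1230, (D,merge)→1420 …(+2); best=800 via (D,hash)
  {CDE}: card=2000; try (C,nl_idx)→2880, (C,merge)→3130, (C,hash)→4320, (D,hash)→4600, (D,nl_idx)→16400, (C,nl)→20240 …(+2); best=2880 via (C,nl_idx)
  {ABCE}: card=3750; try (C,merge)→5050, (C,hash)→5600, (C,nl_idx)→6400, (B,hash)→8450, (A,hash)→9000, (B,nl_idx)→27300 …(+6); best=5050 via (C,merge)
  {ABDE}: card=120; try (B,nl_idx)→1560, (A,hash)→1720, (D,hash)→1800, (A,nl_idx)→1840, (A,merge)→2310, (D,nl_idx)→2320 …(+6); best=1560 via (B,nl_idx)
  {BCDE}: card=3000; try (C,merge)→4210, (C,nl_idx)→4960, (C,hash)→5120, (B,hash)→7280, (D,hash)→8600, (B,nl_idx)→21880 …(+6); best=4210 via (C,merge)
  {ACDE}: card=2000; try (C,nl_idx)→3440, (C,merge)→3690, (C,hash)→4880, (A,hash)→5480, (D,hash)→6250, (A,nl_idx)→16880 …(+6); best=3440 via (C,nl_idx)
  {ABCDE}: card=3000; try (C,merge)→4770, (C,nl_idx)→5520, (C,hash)→5680, (A,hash)→7810, (B,hash)→7840, (D,hash)→9000 …(+10); best=4770 via (C,merge)

cost=4770; order=A,E,D,B,C; methods=nl_idx,hash,nl_idx,merge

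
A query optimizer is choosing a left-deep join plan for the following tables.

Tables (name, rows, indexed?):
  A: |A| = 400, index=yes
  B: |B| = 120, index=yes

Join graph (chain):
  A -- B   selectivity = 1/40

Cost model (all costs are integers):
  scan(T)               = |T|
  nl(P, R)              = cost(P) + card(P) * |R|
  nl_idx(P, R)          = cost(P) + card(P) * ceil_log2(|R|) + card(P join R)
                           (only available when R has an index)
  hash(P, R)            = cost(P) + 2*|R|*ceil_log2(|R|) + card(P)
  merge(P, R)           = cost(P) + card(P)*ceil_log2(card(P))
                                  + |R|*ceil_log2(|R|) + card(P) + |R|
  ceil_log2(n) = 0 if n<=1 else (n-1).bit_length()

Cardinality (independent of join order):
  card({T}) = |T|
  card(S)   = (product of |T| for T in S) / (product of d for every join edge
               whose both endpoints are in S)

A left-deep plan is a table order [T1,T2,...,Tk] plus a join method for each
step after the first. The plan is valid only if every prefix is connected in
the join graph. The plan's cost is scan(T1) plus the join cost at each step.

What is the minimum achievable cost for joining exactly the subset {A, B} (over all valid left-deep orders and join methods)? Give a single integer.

Selinger DP over subsets of {A,B}:
  {A}: scan cost=400, card=400
  {B}: scan cost=120, card=120
  {AB}: card=1200; try (A,nl_idx)→2400, (B,hash)→2480, (B,nl_idx)→4400, (A,merge)→5080, (B,merge)→5360, (A,hash)→7440 …(+2); best=2400 via (A,nl_idx)

2400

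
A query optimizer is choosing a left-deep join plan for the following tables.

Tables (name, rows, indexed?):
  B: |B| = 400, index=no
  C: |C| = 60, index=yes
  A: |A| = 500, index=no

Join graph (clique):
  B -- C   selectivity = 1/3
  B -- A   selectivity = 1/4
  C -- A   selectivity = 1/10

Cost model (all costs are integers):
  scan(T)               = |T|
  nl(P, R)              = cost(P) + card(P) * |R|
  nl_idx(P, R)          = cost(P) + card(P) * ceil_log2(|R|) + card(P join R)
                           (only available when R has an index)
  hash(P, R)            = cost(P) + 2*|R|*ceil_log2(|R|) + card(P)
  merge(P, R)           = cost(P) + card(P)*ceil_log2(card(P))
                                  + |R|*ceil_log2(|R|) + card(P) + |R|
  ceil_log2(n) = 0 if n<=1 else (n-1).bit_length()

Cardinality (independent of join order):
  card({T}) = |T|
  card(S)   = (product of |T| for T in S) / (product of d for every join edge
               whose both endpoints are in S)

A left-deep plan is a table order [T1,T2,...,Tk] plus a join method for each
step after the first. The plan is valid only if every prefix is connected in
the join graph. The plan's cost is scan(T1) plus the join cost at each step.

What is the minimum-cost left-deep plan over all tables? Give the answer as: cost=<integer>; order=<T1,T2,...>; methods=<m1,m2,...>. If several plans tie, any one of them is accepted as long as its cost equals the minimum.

cost=11920; order=A,C,B; methods=hash,hash

Selinger DP (subsets sized 1..n):
  {B}: scan cost=400, card=400
  {C}: scan cost=60, card=60
  {A}: scan cost=500, card=500
  {BC}: card=8000; try (C,hash)→1520, (B,merge)→4480, (C,merge)→4820, (B,hash)→7320, (C,nl_idx)→10800, (B,nl)→24060 …(+1); best=1520 via (C,hash)
  {AB}: card=50000; try (B,hash)→8200, (A,merge)→9400, (B,merge)→9500, (A,hash)→9800, (A,nl)→200400, (B,nl)→200500; best=8200 via (B,hash)
  {AC}: card=3000; try (C,hash)→1720, (A,merge)→5480, (C,merge)→5920, (C,nl_idx)→6500, (A,hash)→9120, (A,nl)→30060 …(+1); best=1720 via (C,hash)
  {ABC}: card=100000; try (B,hash)→11920, (A,hash)→18520, (B,merge)→44720, (C,hash)→58920, (A,merge)→118520, (C,nl_idx)→408200 …(+4); best=11920 via (B,hash)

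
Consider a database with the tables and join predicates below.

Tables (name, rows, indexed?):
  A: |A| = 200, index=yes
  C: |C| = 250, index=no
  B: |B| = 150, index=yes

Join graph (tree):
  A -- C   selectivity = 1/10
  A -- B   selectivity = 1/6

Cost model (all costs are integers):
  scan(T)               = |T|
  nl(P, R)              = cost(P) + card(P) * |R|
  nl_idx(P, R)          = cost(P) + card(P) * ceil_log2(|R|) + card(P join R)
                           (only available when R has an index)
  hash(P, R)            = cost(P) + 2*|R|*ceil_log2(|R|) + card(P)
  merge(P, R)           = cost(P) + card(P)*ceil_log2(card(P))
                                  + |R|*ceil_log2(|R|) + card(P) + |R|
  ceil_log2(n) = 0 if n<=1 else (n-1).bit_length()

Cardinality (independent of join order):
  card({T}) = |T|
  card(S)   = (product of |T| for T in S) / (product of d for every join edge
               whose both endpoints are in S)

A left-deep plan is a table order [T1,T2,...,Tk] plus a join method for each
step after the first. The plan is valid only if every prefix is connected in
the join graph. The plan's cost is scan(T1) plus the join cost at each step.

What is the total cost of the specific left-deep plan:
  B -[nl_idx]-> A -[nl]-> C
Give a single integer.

1256350

step 1: scan B: cost=150, card=150
step 2: join A via nl_idx
    card(P join A) = 150*200/(6) = 5000
    cost = 150 + 150*8 + 5000 = 6350
step 3: join C via nl
    card(P join C) = 5000*250/(10) = 125000
    cost = 6350 + 5000*250 = 1256350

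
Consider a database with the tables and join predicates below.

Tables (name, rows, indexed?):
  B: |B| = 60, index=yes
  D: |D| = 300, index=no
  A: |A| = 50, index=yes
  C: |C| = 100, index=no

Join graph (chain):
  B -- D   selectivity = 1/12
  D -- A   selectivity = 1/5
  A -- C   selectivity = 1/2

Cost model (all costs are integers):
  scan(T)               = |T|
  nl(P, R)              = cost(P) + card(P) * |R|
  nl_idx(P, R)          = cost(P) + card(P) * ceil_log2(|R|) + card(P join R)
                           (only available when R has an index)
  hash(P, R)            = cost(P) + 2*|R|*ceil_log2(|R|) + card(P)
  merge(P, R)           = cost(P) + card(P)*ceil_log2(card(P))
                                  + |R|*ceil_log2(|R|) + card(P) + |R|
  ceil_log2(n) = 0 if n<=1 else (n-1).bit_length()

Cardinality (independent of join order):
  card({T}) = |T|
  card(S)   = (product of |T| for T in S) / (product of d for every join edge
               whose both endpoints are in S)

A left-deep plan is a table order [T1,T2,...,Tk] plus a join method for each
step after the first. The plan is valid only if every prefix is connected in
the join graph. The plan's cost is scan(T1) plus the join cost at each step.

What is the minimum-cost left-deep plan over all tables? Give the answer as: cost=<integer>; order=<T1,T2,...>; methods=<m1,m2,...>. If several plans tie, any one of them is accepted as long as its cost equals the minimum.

Selinger DP (subsets sized 1..n):
  {B}: scan cost=60, card=60
  {D}: scan cost=300, card=300
  {A}: scan cost=50, card=50
  {C}: scan cost=100, card=100
  {BD}: card=1500; try (B,hash)→1320, (D,merge)→3480, (B,nl_idx)→3600, (B,merge)→3720, (D,hash)→5520, (D,nl)→18060 …(+1); best=1320 via (B,hash)
  {AD}: card=3000; try (A,hash)→1200, (D,merge)→3400, (A,merge)→3650, (A,nl_idx)→5100, (D,hash)→5500, (D,nl)→15050 …(+1); best=1200 via (A,hash)
  {AC}: card=2500; try (A,hash)→800, (C,merge)→1200, (A,merge)→1250, (C,hash)→1500, (A,nl_idx)→3200, (C,nl)→5050 …(+1); best=800 via (A,hash)
  {ABD}: card=15000; try (A,hash)→3420, (B,hash)→4920, (A,merge)→19670, (A,nl_idx)→25320, (B,nl_idx)→34200, (B,merge)→40620 …(+2); best=3420 via (A,hash)
  {ACD}: card=150000; try (C,hash)→5600, (D,hash)→8700, (D,merge)→36300, (C,merge)→41000, (C,nl)→301200, (D,nl)→750800; best=5600 via (C,hash)
  {ABCD}: card=750000; try (C,hash)→19820, (B,hash)→156320, (C,merge)→229220, (C,nl)→1503420, (B,nl_idx)→1655600, (B,merge)→2856020 …(+1); best=19820 via (C,hash)

cost=19820; order=D,B,A,C; methods=hash,hash,hash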